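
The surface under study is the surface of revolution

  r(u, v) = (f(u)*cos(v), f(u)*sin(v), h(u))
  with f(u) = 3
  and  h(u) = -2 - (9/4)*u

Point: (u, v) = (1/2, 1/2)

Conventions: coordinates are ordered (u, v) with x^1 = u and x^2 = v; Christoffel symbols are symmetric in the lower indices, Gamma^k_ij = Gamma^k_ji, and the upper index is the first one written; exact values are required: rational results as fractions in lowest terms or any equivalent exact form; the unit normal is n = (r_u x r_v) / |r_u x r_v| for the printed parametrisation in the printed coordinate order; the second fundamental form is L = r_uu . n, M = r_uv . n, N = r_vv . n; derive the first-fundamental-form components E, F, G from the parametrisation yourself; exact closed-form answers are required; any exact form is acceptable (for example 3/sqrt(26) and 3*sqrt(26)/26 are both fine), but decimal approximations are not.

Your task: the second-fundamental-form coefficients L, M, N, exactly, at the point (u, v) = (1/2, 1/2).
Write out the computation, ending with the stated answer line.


f = 3, f' = 0, f'' = 0, h' = -9/4, h'' = 0
E = 81/16, F = 0, G = 9; answer radicand W^2 = 81/16
unnormalised second-form numerators: l = 0, m = 0, n = -27/4; L = l/sqrt(81/16), and similarly M = m/sqrt(W^2), N = n/sqrt(W^2)

Answer: L = 0, M = 0, N = -3


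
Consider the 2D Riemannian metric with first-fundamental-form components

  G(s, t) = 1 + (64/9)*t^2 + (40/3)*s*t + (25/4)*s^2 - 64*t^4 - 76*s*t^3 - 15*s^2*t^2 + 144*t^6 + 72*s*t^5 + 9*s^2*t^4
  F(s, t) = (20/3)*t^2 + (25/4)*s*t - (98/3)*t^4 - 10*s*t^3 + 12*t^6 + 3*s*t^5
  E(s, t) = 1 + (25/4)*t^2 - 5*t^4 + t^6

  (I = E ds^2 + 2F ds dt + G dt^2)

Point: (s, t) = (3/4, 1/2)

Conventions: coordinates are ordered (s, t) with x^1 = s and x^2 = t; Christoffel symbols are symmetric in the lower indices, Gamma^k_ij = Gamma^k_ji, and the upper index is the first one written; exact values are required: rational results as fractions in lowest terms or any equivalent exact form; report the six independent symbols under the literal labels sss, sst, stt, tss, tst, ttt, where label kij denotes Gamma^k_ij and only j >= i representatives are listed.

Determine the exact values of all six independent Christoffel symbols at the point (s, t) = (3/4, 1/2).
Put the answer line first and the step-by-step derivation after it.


Answer: Gamma_sss = 0, Gamma_sst = 4536/8245, Gamma_stt = -22248/8245, Gamma_tss = 0, Gamma_tst = 924/1649, Gamma_ttt = -4532/1649

E = 145/64, F = 165/128, G = 5329/2304 at the point
E_s = 0, E_t = 63/16, F_s = 63/32, F_t = -1469/192, G_s = 385/96, G_t = -5665/288
EG - F^2 = 8245/2304;  g^inv = (2304/8245) * [[5329/2304, -165/128], [-165/128, 145/64]]
first-kind symbols [ij,l] = (1/2)(d_i g_jl + d_j g_il - d_l g_ij): [ss,s] = E_s/2 = 0, [ss,t] = F_s - E_t/2 = 0, [st,s] = E_t/2 = 63/32, [st,t] = G_s/2 = 385/192, [tt,s] = F_t - G_s/2 = -309/32, [tt,t] = G_t/2 = -5665/576
Gamma^s_ij = (G*[ij,s] - F*[ij,t])/(EG - F^2), Gamma^t_ij = (E*[ij,t] - F*[ij,s])/(EG - F^2)


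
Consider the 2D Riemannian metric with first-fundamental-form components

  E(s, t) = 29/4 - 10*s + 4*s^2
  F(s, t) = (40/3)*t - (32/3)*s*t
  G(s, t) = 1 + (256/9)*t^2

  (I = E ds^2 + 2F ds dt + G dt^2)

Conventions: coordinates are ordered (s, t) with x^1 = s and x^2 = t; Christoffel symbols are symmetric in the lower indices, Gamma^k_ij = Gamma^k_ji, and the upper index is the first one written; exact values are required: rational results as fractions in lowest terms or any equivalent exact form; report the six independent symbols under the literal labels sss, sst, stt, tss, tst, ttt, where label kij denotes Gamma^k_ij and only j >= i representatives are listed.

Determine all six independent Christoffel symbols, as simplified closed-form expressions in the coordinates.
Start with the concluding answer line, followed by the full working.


Answer: Gamma_sss = (144*s - 180)/(144*s^2 - 360*s + 1024*t^2 + 261), Gamma_sst = 0, Gamma_stt = (480 - 384*s)/(144*s^2 - 360*s + 1024*t^2 + 261), Gamma_tss = -384*t/(144*s^2 - 360*s + 1024*t^2 + 261), Gamma_tst = 0, Gamma_ttt = 1024*t/(144*s^2 - 360*s + 1024*t^2 + 261)

E = 29/4 - 10*s + 4*s^2; F = (40/3)*t - (32/3)*s*t; G = 1 + (256/9)*t^2
Gamma^k_ij = (1/2) g^{kl} (d_i g_jl + d_j g_il - d_l g_ij), with g^inv = (1/(EG-F^2)) [[G, -F], [-F, E]]
first partials: E_s = -10 + 8*s, E_t = 0, F_s = -(32/3)*t, F_t = 40/3 - (32/3)*s, G_s = 0, G_t = (512/9)*t
D = EG - F^2 = 29/4 - 10*s + (256/9)*t^2 + 4*s^2
expanded: Gamma^s_ss = (G E_s - 2F F_s + F E_t)/(2D), Gamma^s_st = (G E_t - F G_s)/(2D), Gamma^s_tt = (2G F_t - G G_s - F G_t)/(2D), Gamma^t_ss = (2E F_s - E E_t - F E_s)/(2D), Gamma^t_st = (E G_s - F E_t)/(2D), Gamma^t_tt = (E G_t - 2F F_t + F G_s)/(2D); substitute and cancel common factors


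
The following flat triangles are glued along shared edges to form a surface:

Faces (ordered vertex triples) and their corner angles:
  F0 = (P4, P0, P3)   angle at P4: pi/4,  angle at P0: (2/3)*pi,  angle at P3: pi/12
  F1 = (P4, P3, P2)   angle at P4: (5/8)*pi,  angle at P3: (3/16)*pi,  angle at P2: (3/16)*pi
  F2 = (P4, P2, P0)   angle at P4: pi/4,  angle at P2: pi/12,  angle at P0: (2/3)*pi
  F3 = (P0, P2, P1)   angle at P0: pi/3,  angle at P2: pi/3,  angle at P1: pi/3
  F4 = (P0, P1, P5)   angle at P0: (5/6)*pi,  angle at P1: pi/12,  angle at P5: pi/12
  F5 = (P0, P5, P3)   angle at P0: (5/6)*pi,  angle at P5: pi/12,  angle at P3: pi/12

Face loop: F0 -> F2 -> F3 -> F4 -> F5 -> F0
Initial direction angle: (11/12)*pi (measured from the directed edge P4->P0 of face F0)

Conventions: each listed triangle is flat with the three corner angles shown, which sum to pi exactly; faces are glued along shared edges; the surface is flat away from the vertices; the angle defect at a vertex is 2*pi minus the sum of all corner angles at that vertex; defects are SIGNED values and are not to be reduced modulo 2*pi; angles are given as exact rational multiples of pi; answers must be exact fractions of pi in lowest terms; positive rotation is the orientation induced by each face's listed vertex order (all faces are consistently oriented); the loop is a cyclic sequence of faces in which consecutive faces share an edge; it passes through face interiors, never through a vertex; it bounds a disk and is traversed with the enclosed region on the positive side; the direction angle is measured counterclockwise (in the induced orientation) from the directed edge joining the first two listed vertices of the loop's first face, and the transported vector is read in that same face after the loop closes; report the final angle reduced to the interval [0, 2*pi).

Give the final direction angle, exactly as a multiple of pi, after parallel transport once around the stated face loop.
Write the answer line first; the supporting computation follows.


Answer: final direction angle = (19/12)*pi

enclosed vertex P0: corner angles sum to (10/3)*pi, defect = 2*pi - (10/3)*pi = (-4/3)*pi
final direction = starting direction + enclosed defect total, reduced mod 2*pi (induced orientation)
final angle = (11/12)*pi - (4/3)*pi = (19/12)*pi (mod 2*pi)


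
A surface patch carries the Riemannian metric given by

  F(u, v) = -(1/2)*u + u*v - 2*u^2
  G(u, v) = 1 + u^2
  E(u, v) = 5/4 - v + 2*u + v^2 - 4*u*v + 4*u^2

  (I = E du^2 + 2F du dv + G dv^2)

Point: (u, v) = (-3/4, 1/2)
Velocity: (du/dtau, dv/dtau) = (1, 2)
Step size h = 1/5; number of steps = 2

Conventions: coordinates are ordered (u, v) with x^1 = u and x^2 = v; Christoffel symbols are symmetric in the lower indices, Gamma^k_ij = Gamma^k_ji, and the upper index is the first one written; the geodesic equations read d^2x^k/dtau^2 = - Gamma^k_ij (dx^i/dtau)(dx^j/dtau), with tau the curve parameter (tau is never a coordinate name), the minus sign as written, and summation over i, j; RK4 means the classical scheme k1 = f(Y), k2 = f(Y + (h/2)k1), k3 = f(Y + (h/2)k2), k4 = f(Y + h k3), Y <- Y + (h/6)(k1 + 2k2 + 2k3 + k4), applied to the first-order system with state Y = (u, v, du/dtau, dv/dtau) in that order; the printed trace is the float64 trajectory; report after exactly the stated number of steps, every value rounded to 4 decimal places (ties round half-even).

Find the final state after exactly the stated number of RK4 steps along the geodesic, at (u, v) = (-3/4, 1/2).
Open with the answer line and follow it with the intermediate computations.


Answer: u = -0.4169, v = 1.3275, du/dtau = 0.6635, dv/dtau = 2.1243

f(Y) = (du/dtau, dv/dtau, -Gamma^u_ij Y'^i Y'^j, -Gamma^v_ij Y'^i Y'^j) with the Gammas evaluated at the stage position; h = 0.200000; intermediate values shown to 6 dp
step 0: u = -0.7500, v = 0.5000, du/dtau = 1.0000, dv/dtau = 2.0000
step 1:
  k1: at (u, v) = (-0.750000, 0.500000), (du/dtau, dv/dtau) = (1.000000, 2.000000); Gamma_uuu = -0.786885, Gamma_uuv = 0.393443, Gamma_uvv = 0.000000, Gamma_vuu = 0.393443, Gamma_vuv = -0.196721, Gamma_vvv = 0.000000; k1 = (1.000000, 2.000000, -0.786885, 0.393443)
  k2: at (u, v) = (-0.650000, 0.700000), (du/dtau, dv/dtau) = (0.921311, 2.039344); Gamma_uuu = -0.816882, Gamma_uuv = 0.408441, Gamma_uvv = 0.000000, Gamma_vuu = 0.353982, Gamma_vuv = -0.176991, Gamma_vvv = 0.000000; k2 = (0.921311, 2.039344, -0.841435, 0.364622)
  k3: at (u, v) = (-0.657869, 0.703934), (du/dtau, dv/dtau) = (0.915857, 2.036462); Gamma_uuu = -0.812182, Gamma_uuv = 0.406091, Gamma_uvv = 0.000000, Gamma_vuu = 0.351595, Gamma_vuv = -0.175798, Gamma_vvv = 0.000000; k3 = (0.915857, 2.036462, -0.833554, 0.360847)
  k4: at (u, v) = (-0.566829, 0.907292), (du/dtau, dv/dtau) = (0.833289, 2.072169); Gamma_uuu = -0.833888, Gamma_uuv = 0.416944, Gamma_uvv = 0.000000, Gamma_vuu = 0.306740, Gamma_vuv = -0.153370, Gamma_vvv = 0.000000; k4 = (0.833289, 2.072169, -0.860860, 0.316662)
  Y <- Y + (h/6)(k1 + 2k2 + 2k3 + k4): u = -0.5664, v = 0.9075, du/dtau = 0.8334, dv/dtau = 2.0720
step 2:
  k1: at (u, v) = (-0.566412, 0.907459), (du/dtau, dv/dtau) = (0.833409, 2.072035); Gamma_uuu = -0.834097, Gamma_uuv = 0.417048, Gamma_uvv = 0.000000, Gamma_vuu = 0.306724, Gamma_vuv = -0.153362, Gamma_vvv = 0.000000; k1 = (0.833409, 2.072035, -0.861023, 0.316626)
  k2: at (u, v) = (-0.483072, 1.114663), (du/dtau, dv/dtau) = (0.747307, 2.103697); Gamma_uuu = -0.847094, Gamma_uuv = 0.423547, Gamma_uvv = 0.000000, Gamma_vuu = 0.258860, Gamma_vuv = -0.129430, Gamma_vvv = 0.000000; k2 = (0.747307, 2.103697, -0.858648, 0.262390)
  k3: at (u, v) = (-0.491682, 1.117829), (du/dtau, dv/dtau) = (0.747544, 2.098274); Gamma_uuu = -0.841500, Gamma_uuv = 0.420750, Gamma_uvv = 0.000000, Gamma_vuu = 0.258401, Gamma_vuv = -0.129201, Gamma_vvv = 0.000000; k3 = (0.747544, 2.098274, -0.849688, 0.260915)
  k4: at (u, v) = (-0.416904, 1.327114), (du/dtau, dv/dtau) = (0.663472, 2.124218); Gamma_uuu = -0.844722, Gamma_uuv = 0.422361, Gamma_uvv = 0.000000, Gamma_vuu = 0.212032, Gamma_vuv = -0.106016, Gamma_vvv = 0.000000; k4 = (0.663472, 2.124218, -0.818674, 0.205493)
  Y <- Y + (h/6)(k1 + 2k2 + 2k3 + k4): u = -0.4169, v = 1.3275, du/dtau = 0.6635, dv/dtau = 2.1243


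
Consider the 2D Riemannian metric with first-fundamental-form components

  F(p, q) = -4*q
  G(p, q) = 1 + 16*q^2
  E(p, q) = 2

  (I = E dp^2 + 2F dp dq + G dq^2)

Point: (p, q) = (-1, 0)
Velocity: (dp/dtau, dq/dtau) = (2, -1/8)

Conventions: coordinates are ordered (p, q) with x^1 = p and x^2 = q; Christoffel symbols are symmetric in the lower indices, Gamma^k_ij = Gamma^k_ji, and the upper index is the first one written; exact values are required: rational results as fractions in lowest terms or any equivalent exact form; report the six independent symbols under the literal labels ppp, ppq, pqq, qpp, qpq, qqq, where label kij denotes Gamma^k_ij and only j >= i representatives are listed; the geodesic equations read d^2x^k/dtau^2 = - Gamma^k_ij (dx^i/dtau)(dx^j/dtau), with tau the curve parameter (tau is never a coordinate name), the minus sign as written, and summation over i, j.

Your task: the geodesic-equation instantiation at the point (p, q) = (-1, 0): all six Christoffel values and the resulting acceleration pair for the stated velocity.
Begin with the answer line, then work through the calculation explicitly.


Answer: Gamma_ppp = 0, Gamma_ppq = 0, Gamma_pqq = -2, Gamma_qpp = 0, Gamma_qpq = 0, Gamma_qqq = 0; accelerations (d^2p/dtau^2, d^2q/dtau^2) = (1/32, 0)

E = 2, F = 0, G = 1 at the point
E_p = 0, E_q = 0, F_p = 0, F_q = -4, G_p = 0, G_q = 0
EG - F^2 = 2;  g^inv = (1/2) * [[1, 0], [0, 2]]
first-kind symbols [ij,l] = (1/2)(d_i g_jl + d_j g_il - d_l g_ij): [pp,p] = E_p/2 = 0, [pp,q] = F_p - E_q/2 = 0, [pq,p] = E_q/2 = 0, [pq,q] = G_p/2 = 0, [qq,p] = F_q - G_p/2 = -4, [qq,q] = G_q/2 = 0
Gamma^p_ij = (G*[ij,p] - F*[ij,q])/(EG - F^2), Gamma^q_ij = (E*[ij,q] - F*[ij,p])/(EG - F^2)
Gamma_ppp = 0, Gamma_ppq = 0, Gamma_pqq = -2, Gamma_qpp = 0, Gamma_qpq = 0, Gamma_qqq = 0
d^2p/dtau^2 = -(Gamma_ppp*(2)^2 + 2*Gamma_ppq*(2)*(-1/8) + Gamma_pqq*(-1/8)^2) = 1/32
d^2q/dtau^2 = -(Gamma_qpp*(2)^2 + 2*Gamma_qpq*(2)*(-1/8) + Gamma_qqq*(-1/8)^2) = 0


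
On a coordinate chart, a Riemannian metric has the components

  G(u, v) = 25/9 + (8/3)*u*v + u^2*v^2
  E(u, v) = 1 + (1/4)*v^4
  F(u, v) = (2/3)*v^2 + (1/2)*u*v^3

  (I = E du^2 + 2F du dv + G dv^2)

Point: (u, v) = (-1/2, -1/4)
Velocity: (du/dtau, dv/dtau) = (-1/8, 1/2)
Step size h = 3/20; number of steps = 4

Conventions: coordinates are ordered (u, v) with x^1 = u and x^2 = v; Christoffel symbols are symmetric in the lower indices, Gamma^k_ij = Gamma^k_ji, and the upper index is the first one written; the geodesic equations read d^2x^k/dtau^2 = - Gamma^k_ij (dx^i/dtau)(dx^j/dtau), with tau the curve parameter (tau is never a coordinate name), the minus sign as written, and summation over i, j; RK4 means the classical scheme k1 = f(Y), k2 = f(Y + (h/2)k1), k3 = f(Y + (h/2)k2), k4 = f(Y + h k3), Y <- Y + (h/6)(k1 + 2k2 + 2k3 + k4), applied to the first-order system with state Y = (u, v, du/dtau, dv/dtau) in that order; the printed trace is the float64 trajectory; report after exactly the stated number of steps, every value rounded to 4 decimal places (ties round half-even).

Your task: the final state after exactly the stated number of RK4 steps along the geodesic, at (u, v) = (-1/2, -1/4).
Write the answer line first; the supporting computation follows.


Answer: u = -0.5749, v = 0.0601, du/dtau = -0.1248, dv/dtau = 0.5375

f(Y) = (du/dtau, dv/dtau, -Gamma^u_ij Y'^i Y'^j, -Gamma^v_ij Y'^i Y'^j) with the Gammas evaluated at the stage position; h = 0.150000; intermediate values shown to 6 dp
step 0: u = -0.5000, v = -0.2500, du/dtau = -0.1250, dv/dtau = 0.5000
step 1:
  k1: at (u, v) = (-0.500000, -0.250000), (du/dtau, dv/dtau) = (-0.125000, 0.500000); Gamma_uuu = 0.000000, Gamma_uuv = -0.002498, Gamma_uvv = -0.004996, Gamma_vuu = 0.000000, Gamma_vuv = -0.116565, Gamma_vvv = -0.233131; k1 = (-0.125000, 0.500000, 0.000937, 0.043712)
  k2: at (u, v) = (-0.509375, -0.212500), (du/dtau, dv/dtau) = (-0.124930, 0.503278); Gamma_uuu = 0.000000, Gamma_uuv = -0.001558, Gamma_uvv = -0.003736, Gamma_vuu = 0.000000, Gamma_vuv = -0.099503, Gamma_vvv = -0.238514; k2 = (-0.124930, 0.503278, 0.000750, 0.047901)
  k3: at (u, v) = (-0.509370, -0.212254), (du/dtau, dv/dtau) = (-0.124944, 0.503593); Gamma_uuu = 0.000000, Gamma_uuv = -0.001553, Gamma_uvv = -0.003727, Gamma_vuu = 0.000000, Gamma_vuv = -0.099391, Gamma_vvv = -0.238520; k3 = (-0.124944, 0.503593, 0.000750, 0.047982)
  k4: at (u, v) = (-0.518742, -0.174461), (du/dtau, dv/dtau) = (-0.124888, 0.507197); Gamma_uuu = 0.000000, Gamma_uuv = -0.000877, Gamma_uvv = -0.002608, Gamma_vuu = 0.000000, Gamma_vuv = -0.082048, Gamma_vvv = -0.243962; k4 = (-0.124888, 0.507197, 0.000560, 0.052365)
  Y <- Y + (h/6)(k1 + 2k2 + 2k3 + k4): u = -0.5187, v = -0.1745, du/dtau = -0.1249, dv/dtau = 0.5072
step 2:
  k1: at (u, v) = (-0.518741, -0.174477), (du/dtau, dv/dtau) = (-0.124888, 0.507196); Gamma_uuu = 0.000000, Gamma_uuv = -0.000877, Gamma_uvv = -0.002608, Gamma_vuu = 0.000000, Gamma_vuv = -0.082055, Gamma_vvv = -0.243961; k1 = (-0.124888, 0.507196, 0.000560, 0.052363)
  k2: at (u, v) = (-0.528107, -0.136437), (du/dtau, dv/dtau) = (-0.124846, 0.511123); Gamma_uuu = 0.000000, Gamma_uuv = -0.000427, Gamma_uvv = -0.001652, Gamma_vuu = 0.000000, Gamma_vuv = -0.064448, Gamma_vvv = -0.249461; k2 = (-0.124846, 0.511123, 0.000377, 0.056946)
  k3: at (u, v) = (-0.528104, -0.136142), (du/dtau, dv/dtau) = (-0.124859, 0.511467); Gamma_uuu = 0.000000, Gamma_uuv = -0.000424, Gamma_uvv = -0.001645, Gamma_vuu = 0.000000, Gamma_vuv = -0.064312, Gamma_vvv = -0.249468; k3 = (-0.124859, 0.511467, 0.000376, 0.057047)
  k4: at (u, v) = (-0.537470, -0.097756), (du/dtau, dv/dtau) = (-0.124831, 0.515753); Gamma_uuu = 0.000000, Gamma_uuv = -0.000160, Gamma_uvv = -0.000879, Gamma_vuu = 0.000000, Gamma_vuv = -0.046386, Gamma_vvv = -0.255032; k4 = (-0.124831, 0.515753, 0.000213, 0.061866)
  Y <- Y + (h/6)(k1 + 2k2 + 2k3 + k4): u = -0.5375, v = -0.0978, du/dtau = -0.1248, dv/dtau = 0.5158
step 3:
  k1: at (u, v) = (-0.537469, -0.097773), (du/dtau, dv/dtau) = (-0.124831, 0.515751); Gamma_uuu = 0.000000, Gamma_uuv = -0.000160, Gamma_uvv = -0.000880, Gamma_vuu = 0.000000, Gamma_vuv = -0.046394, Gamma_vvv = -0.255032; k1 = (-0.124831, 0.515751, 0.000213, 0.061864)
  k2: at (u, v) = (-0.546831, -0.059092), (du/dtau, dv/dtau) = (-0.124815, 0.520391); Gamma_uuu = 0.000000, Gamma_uuv = -0.000036, Gamma_uvv = -0.000333, Gamma_vuu = 0.000000, Gamma_vuv = -0.028167, Gamma_vvv = -0.260656; k2 = (-0.124815, 0.520391, 0.000086, 0.066928)
  k3: at (u, v) = (-0.546830, -0.058744), (du/dtau, dv/dtau) = (-0.124824, 0.520771); Gamma_uuu = 0.000000, Gamma_uuv = -0.000035, Gamma_uvv = -0.000329, Gamma_vuu = 0.000000, Gamma_vuv = -0.028002, Gamma_vvv = -0.260667; k3 = (-0.124824, 0.520771, 0.000085, 0.067053)
  k4: at (u, v) = (-0.556193, -0.019658), (du/dtau, dv/dtau) = (-0.124818, 0.525809); Gamma_uuu = 0.000000, Gamma_uuv = -0.000001, Gamma_uvv = -0.000038, Gamma_vuu = 0.000000, Gamma_vuv = -0.009414, Gamma_vvv = -0.266355; k4 = (-0.124818, 0.525809, 0.000010, 0.072405)
  Y <- Y + (h/6)(k1 + 2k2 + 2k3 + k4): u = -0.5562, v = -0.0197, du/dtau = -0.1248, dv/dtau = 0.5258
step 4:
  k1: at (u, v) = (-0.556192, -0.019676), (du/dtau, dv/dtau) = (-0.124816, 0.525807); Gamma_uuu = 0.000000, Gamma_uuv = -0.000001, Gamma_uvv = -0.000038, Gamma_vuu = 0.000000, Gamma_vuv = -0.009423, Gamma_vvv = -0.266354; k1 = (-0.124816, 0.525807, 0.000010, 0.072403)
  k2: at (u, v) = (-0.565553, 0.019759), (du/dtau, dv/dtau) = (-0.124816, 0.531237); Gamma_uuu = 0.000000, Gamma_uuv = 0.000001, Gamma_uvv = -0.000040, Gamma_vuu = 0.000000, Gamma_vuv = 0.009507, Gamma_vvv = -0.272097; k2 = (-0.124816, 0.531237, 0.000012, 0.078050)
  k3: at (u, v) = (-0.565553, 0.020167), (du/dtau, dv/dtau) = (-0.124816, 0.531661); Gamma_uuu = 0.000000, Gamma_uuv = 0.000001, Gamma_uvv = -0.000042, Gamma_vuu = 0.000000, Gamma_vuv = 0.009703, Gamma_vvv = -0.272110; k3 = (-0.124816, 0.531661, 0.000012, 0.078203)
  k4: at (u, v) = (-0.574915, 0.060073), (du/dtau, dv/dtau) = (-0.124815, 0.537538); Gamma_uuu = 0.000000, Gamma_uuv = 0.000040, Gamma_uvv = -0.000386, Gamma_vuu = 0.000000, Gamma_vuv = 0.029038, Gamma_vvv = -0.277905; k4 = (-0.124815, 0.537538, 0.000117, 0.084196)
  Y <- Y + (h/6)(k1 + 2k2 + 2k3 + k4): u = -0.5749, v = 0.0601, du/dtau = -0.1248, dv/dtau = 0.5375


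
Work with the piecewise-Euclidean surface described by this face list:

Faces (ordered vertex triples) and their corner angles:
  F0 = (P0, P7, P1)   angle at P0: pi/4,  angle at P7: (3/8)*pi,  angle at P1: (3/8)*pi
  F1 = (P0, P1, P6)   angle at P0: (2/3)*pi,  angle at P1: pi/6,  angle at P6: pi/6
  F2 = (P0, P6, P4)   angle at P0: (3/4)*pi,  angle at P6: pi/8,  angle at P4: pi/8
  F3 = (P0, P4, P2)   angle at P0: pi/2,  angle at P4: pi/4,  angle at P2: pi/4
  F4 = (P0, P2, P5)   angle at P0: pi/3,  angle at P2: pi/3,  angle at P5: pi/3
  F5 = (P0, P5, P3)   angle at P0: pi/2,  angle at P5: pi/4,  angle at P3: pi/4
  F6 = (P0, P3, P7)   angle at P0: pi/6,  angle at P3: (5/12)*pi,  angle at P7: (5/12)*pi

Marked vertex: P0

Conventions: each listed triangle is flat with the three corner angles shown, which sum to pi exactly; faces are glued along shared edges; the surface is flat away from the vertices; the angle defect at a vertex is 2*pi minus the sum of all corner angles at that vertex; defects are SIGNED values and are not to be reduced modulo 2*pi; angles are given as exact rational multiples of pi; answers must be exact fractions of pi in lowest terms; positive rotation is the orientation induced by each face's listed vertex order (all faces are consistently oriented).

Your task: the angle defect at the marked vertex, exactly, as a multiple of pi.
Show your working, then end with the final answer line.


Sum of corner angles at P0: (19/6)*pi
defect = 2*pi - (19/6)*pi

Answer: defect(P0) = (-7/6)*pi


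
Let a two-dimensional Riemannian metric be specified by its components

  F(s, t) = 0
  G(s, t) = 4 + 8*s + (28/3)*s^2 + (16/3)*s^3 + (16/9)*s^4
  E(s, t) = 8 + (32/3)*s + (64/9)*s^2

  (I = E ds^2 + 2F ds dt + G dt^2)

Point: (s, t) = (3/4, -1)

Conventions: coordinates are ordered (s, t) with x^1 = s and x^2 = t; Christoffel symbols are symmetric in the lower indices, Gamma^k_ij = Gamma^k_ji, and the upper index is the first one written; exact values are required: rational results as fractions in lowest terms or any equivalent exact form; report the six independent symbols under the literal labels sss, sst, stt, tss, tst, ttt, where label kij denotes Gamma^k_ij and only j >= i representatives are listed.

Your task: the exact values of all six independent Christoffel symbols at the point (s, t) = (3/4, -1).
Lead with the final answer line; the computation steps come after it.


Answer: Gamma_sss = 8/15, Gamma_sst = 0, Gamma_stt = -17/20, Gamma_tss = 0, Gamma_tst = 16/17, Gamma_ttt = 0

E = 20, F = 0, G = 289/16 at the point
E_s = 64/3, E_t = 0, F_s = 0, F_t = 0, G_s = 34, G_t = 0
EG - F^2 = 1445/4;  g^inv = (4/1445) * [[289/16, 0], [0, 20]]
first-kind symbols [ij,l] = (1/2)(d_i g_jl + d_j g_il - d_l g_ij): [ss,s] = E_s/2 = 32/3, [ss,t] = F_s - E_t/2 = 0, [st,s] = E_t/2 = 0, [st,t] = G_s/2 = 17, [tt,s] = F_t - G_s/2 = -17, [tt,t] = G_t/2 = 0
Gamma^s_ij = (G*[ij,s] - F*[ij,t])/(EG - F^2), Gamma^t_ij = (E*[ij,t] - F*[ij,s])/(EG - F^2)


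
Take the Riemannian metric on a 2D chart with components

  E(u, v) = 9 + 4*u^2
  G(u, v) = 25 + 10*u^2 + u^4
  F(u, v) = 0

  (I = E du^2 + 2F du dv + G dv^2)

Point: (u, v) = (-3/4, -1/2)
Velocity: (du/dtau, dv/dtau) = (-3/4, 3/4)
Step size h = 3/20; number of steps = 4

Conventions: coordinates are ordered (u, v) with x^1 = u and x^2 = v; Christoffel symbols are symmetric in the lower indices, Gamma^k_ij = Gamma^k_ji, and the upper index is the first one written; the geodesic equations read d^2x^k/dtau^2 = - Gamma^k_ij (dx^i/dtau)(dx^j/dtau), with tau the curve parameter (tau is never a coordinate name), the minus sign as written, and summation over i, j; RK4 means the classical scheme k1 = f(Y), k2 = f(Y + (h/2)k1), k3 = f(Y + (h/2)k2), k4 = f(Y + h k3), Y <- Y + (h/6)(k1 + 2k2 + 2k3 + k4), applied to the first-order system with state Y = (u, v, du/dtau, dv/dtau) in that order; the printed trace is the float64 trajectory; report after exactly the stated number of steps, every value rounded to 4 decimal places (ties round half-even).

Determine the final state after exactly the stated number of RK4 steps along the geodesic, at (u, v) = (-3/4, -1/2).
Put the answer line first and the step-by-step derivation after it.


Answer: u = -1.2380, v = -0.1104, du/dtau = -0.8570, dv/dtau = 0.5438

f(Y) = (du/dtau, dv/dtau, -Gamma^u_ij Y'^i Y'^j, -Gamma^v_ij Y'^i Y'^j) with the Gammas evaluated at the stage position; h = 0.150000; intermediate values shown to 6 dp
step 0: u = -0.7500, v = -0.5000, du/dtau = -0.7500, dv/dtau = 0.7500
step 1:
  k1: at (u, v) = (-0.750000, -0.500000), (du/dtau, dv/dtau) = (-0.750000, 0.750000); Gamma_uuu = -0.266667, Gamma_uuv = 0.000000, Gamma_uvv = 0.741667, Gamma_vuu = 0.000000, Gamma_vuv = -0.269663, Gamma_vvv = 0.000000; k1 = (-0.750000, 0.750000, -0.267188, -0.303371)
  k2: at (u, v) = (-0.806250, -0.443750), (du/dtau, dv/dtau) = (-0.770039, 0.727247); Gamma_uuu = -0.278013, Gamma_uuv = 0.000000, Gamma_uvv = 0.785394, Gamma_vuu = 0.000000, Gamma_vuv = -0.285396, Gamma_vvv = 0.000000; k2 = (-0.770039, 0.727247, -0.250535, -0.319649)
  k3: at (u, v) = (-0.807753, -0.445456), (du/dtau, dv/dtau) = (-0.768790, 0.726026); Gamma_uuu = -0.278299, Gamma_uuv = 0.000000, Gamma_uvv = 0.786538, Gamma_vuu = 0.000000, Gamma_vuv = -0.285806, Gamma_vvv = 0.000000; k3 = (-0.768790, 0.726026, -0.250110, -0.319052)
  k4: at (u, v) = (-0.865319, -0.391096), (du/dtau, dv/dtau) = (-0.787516, 0.702142); Gamma_uuu = -0.288557, Gamma_uuv = 0.000000, Gamma_uvv = 0.829425, Gamma_vuu = 0.000000, Gamma_vuv = -0.301044, Gamma_vvv = 0.000000; k4 = (-0.787516, 0.702142, -0.229952, -0.332924)
  Y <- Y + (h/6)(k1 + 2k2 + 2k3 + k4): u = -0.8654, v = -0.3910, du/dtau = -0.7875, dv/dtau = 0.7022
step 2:
  k1: at (u, v) = (-0.865379, -0.391033), (du/dtau, dv/dtau) = (-0.787461, 0.702158); Gamma_uuu = -0.288567, Gamma_uuv = 0.000000, Gamma_uvv = 0.829470, Gamma_vuu = 0.000000, Gamma_vuv = -0.301060, Gamma_vvv = 0.000000; k1 = (-0.787461, 0.702158, -0.230011, -0.332925)
  k2: at (u, v) = (-0.924439, -0.338371), (du/dtau, dv/dtau) = (-0.804712, 0.677188); Gamma_uuu = -0.297765, Gamma_uuv = 0.000000, Gamma_uvv = 0.871647, Gamma_vuu = 0.000000, Gamma_vuv = -0.315800, Gamma_vvv = 0.000000; k2 = (-0.804712, 0.677188, -0.206902, -0.344185)
  k3: at (u, v) = (-0.925733, -0.340244), (du/dtau, dv/dtau) = (-0.802978, 0.676344); Gamma_uuu = -0.297952, Gamma_uuv = 0.000000, Gamma_uvv = 0.872551, Gamma_vuu = 0.000000, Gamma_vuv = -0.316113, Gamma_vvv = 0.000000; k3 = (-0.802978, 0.676344, -0.207028, -0.343355)
  k4: at (u, v) = (-0.985826, -0.289581), (du/dtau, dv/dtau) = (-0.818515, 0.650654); Gamma_uuu = -0.305981, Gamma_uuv = 0.000000, Gamma_uvv = 0.913637, Gamma_vuu = 0.000000, Gamma_vuv = -0.330158, Gamma_vvv = 0.000000; k4 = (-0.818515, 0.650654, -0.181792, -0.351664)
  Y <- Y + (h/6)(k1 + 2k2 + 2k3 + k4): u = -0.9859, v = -0.2895, du/dtau = -0.8185, dv/dtau = 0.6507
step 3:
  k1: at (u, v) = (-0.985913, -0.289536), (du/dtau, dv/dtau) = (-0.818452, 0.650666); Gamma_uuu = -0.305992, Gamma_uuv = 0.000000, Gamma_uvv = 0.913695, Gamma_vuu = 0.000000, Gamma_vuv = -0.330177, Gamma_vvv = 0.000000; k1 = (-0.818452, 0.650666, -0.181855, -0.351664)
  k2: at (u, v) = (-1.047297, -0.240736), (du/dtau, dv/dtau) = (-0.832091, 0.624291); Gamma_uuu = -0.312922, Gamma_uuv = 0.000000, Gamma_uvv = 0.953916, Gamma_vuu = 0.000000, Gamma_vuv = -0.343555, Gamma_vvv = 0.000000; k2 = (-0.832091, 0.624291, -0.155119, -0.356931)
  k3: at (u, v) = (-1.048320, -0.242714), (du/dtau, dv/dtau) = (-0.830086, 0.623896); Gamma_uuu = -0.313027, Gamma_uuv = 0.000000, Gamma_uvv = 0.954572, Gamma_vuu = 0.000000, Gamma_vuv = -0.343769, Gamma_vvv = 0.000000; k3 = (-0.830086, 0.623896, -0.155875, -0.356068)
  k4: at (u, v) = (-1.110426, -0.195951), (du/dtau, dv/dtau) = (-0.841833, 0.597256); Gamma_uuu = -0.318809, Gamma_uuv = 0.000000, Gamma_uvv = 0.993575, Gamma_vuu = 0.000000, Gamma_vuv = -0.356303, Gamma_vvv = 0.000000; k4 = (-0.841833, 0.597256, -0.128488, -0.358291)
  Y <- Y + (h/6)(k1 + 2k2 + 2k3 + k4): u = -1.1105, v = -0.1959, du/dtau = -0.8418, dv/dtau = 0.5973
step 4:
  k1: at (u, v) = (-1.110529, -0.195928), (du/dtau, dv/dtau) = (-0.841761, 0.597267); Gamma_uuu = -0.318818, Gamma_uuv = 0.000000, Gamma_uvv = 0.993639, Gamma_vuu = 0.000000, Gamma_vuv = -0.356323, Gamma_vvv = 0.000000; k1 = (-0.841761, 0.597267, -0.128557, -0.358287)
  k2: at (u, v) = (-1.173661, -0.151133), (du/dtau, dv/dtau) = (-0.851402, 0.570396); Gamma_uuu = -0.323547, Gamma_uuv = 0.000000, Gamma_uvv = 1.031708, Gamma_vuu = 0.000000, Gamma_vuv = -0.368064, Gamma_vvv = 0.000000; k2 = (-0.851402, 0.570396, -0.101133, -0.357491)
  k3: at (u, v) = (-1.174384, -0.153149), (du/dtau, dv/dtau) = (-0.849345, 0.570455); Gamma_uuu = -0.323595, Gamma_uuv = 0.000000, Gamma_uvv = 1.032135, Gamma_vuu = 0.000000, Gamma_vuv = -0.368193, Gamma_vvv = 0.000000; k3 = (-0.849345, 0.570455, -0.102439, -0.356789)
  k4: at (u, v) = (-1.237931, -0.110360), (du/dtau, dv/dtau) = (-0.857126, 0.543749); Gamma_uuu = -0.327281, Gamma_uuv = 0.000000, Gamma_uvv = 1.068977, Gamma_vuu = 0.000000, Gamma_vuv = -0.379008, Gamma_vvv = 0.000000; k4 = (-0.857126, 0.543749, -0.075615, -0.353282)
  Y <- Y + (h/6)(k1 + 2k2 + 2k3 + k4): u = -1.2380, v = -0.1104, du/dtau = -0.8570, dv/dtau = 0.5438


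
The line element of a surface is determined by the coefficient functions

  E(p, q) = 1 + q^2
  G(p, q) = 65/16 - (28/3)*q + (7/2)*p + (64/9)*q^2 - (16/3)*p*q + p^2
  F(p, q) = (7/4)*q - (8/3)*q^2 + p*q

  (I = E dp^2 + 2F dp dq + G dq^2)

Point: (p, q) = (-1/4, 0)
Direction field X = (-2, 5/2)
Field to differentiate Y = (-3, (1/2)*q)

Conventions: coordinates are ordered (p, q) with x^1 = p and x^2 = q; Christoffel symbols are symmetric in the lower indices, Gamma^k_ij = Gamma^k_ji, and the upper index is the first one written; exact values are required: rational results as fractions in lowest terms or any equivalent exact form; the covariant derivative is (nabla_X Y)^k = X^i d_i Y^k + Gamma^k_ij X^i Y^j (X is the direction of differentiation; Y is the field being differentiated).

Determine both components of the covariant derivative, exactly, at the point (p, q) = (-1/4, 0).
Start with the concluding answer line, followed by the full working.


Answer: (nabla_X Y)^p = 0, (nabla_X Y)^q = -115/52

E = 1, F = 0, G = 13/4 at the point
E_p = 0, E_q = 0, F_p = 0, F_q = 3/2, G_p = 3, G_q = -8
EG - F^2 = 13/4;  g^inv = (4/13) * [[13/4, 0], [0, 1]]
first-kind symbols [ij,l] = (1/2)(d_i g_jl + d_j g_il - d_l g_ij): [pp,p] = E_p/2 = 0, [pp,q] = F_p - E_q/2 = 0, [pq,p] = E_q/2 = 0, [pq,q] = G_p/2 = 3/2, [qq,p] = F_q - G_p/2 = 0, [qq,q] = G_q/2 = -4
Gamma^p_ij = (G*[ij,p] - F*[ij,q])/(EG - F^2), Gamma^q_ij = (E*[ij,q] - F*[ij,p])/(EG - F^2)
Gamma_ppp = 0, Gamma_ppq = 0, Gamma_pqq = 0, Gamma_qpp = 0, Gamma_qpq = 6/13, Gamma_qqq = -16/13
X = (-2, 5/2), Y = (-3, 0) at the point


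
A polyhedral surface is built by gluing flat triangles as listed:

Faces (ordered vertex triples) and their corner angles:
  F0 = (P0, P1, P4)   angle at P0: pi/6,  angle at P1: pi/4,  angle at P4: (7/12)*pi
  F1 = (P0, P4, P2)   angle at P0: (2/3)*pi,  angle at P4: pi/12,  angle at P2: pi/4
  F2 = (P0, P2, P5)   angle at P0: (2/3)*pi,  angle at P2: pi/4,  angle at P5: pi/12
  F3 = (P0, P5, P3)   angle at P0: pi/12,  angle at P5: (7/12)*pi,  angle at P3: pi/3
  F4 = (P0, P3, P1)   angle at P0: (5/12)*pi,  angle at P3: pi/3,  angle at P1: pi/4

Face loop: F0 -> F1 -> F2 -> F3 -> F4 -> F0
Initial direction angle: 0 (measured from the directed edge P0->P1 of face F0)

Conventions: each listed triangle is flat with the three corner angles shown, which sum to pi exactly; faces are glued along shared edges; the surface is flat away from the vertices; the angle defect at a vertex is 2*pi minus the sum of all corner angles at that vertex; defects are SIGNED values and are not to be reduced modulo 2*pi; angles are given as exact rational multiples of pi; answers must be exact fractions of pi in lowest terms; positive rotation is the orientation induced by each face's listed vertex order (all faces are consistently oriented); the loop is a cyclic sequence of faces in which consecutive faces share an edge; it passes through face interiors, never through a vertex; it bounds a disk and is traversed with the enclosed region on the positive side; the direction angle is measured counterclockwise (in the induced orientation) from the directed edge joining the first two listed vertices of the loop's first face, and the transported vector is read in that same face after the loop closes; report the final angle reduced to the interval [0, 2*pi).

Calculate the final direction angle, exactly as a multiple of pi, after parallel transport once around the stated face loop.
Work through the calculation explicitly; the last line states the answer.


enclosed vertex P0: corner angles sum to 2*pi, defect = 2*pi - 2*pi = 0
summing the enclosed defects onto the initial angle, mod 2*pi in the induced orientation:
final angle = 0 + 0 = 0 (mod 2*pi)

Answer: final direction angle = 0


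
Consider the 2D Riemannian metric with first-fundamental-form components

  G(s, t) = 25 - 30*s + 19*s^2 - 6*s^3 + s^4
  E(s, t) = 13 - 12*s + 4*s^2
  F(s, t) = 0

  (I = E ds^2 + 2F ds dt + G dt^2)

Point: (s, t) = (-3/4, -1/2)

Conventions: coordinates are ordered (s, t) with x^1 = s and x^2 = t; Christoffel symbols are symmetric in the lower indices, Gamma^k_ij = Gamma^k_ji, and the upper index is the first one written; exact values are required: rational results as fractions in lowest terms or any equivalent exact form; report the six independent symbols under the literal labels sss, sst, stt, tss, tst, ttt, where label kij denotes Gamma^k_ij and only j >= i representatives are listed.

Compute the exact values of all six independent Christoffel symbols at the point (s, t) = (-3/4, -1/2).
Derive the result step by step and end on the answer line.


E = 97/4, F = 0, G = 15625/256 at the point
E_s = -18, E_t = 0, F_s = 0, F_t = 0, G_s = -1125/16, G_t = 0
EG - F^2 = 1515625/1024;  g^inv = (1024/1515625) * [[15625/256, 0], [0, 97/4]]
first-kind symbols [ij,l] = (1/2)(d_i g_jl + d_j g_il - d_l g_ij): [ss,s] = E_s/2 = -9, [ss,t] = F_s - E_t/2 = 0, [st,s] = E_t/2 = 0, [st,t] = G_s/2 = -1125/32, [tt,s] = F_t - G_s/2 = 1125/32, [tt,t] = G_t/2 = 0
Gamma^s_ij = (G*[ij,s] - F*[ij,t])/(EG - F^2), Gamma^t_ij = (E*[ij,t] - F*[ij,s])/(EG - F^2)

Answer: Gamma_sss = -36/97, Gamma_sst = 0, Gamma_stt = 1125/776, Gamma_tss = 0, Gamma_tst = -72/125, Gamma_ttt = 0


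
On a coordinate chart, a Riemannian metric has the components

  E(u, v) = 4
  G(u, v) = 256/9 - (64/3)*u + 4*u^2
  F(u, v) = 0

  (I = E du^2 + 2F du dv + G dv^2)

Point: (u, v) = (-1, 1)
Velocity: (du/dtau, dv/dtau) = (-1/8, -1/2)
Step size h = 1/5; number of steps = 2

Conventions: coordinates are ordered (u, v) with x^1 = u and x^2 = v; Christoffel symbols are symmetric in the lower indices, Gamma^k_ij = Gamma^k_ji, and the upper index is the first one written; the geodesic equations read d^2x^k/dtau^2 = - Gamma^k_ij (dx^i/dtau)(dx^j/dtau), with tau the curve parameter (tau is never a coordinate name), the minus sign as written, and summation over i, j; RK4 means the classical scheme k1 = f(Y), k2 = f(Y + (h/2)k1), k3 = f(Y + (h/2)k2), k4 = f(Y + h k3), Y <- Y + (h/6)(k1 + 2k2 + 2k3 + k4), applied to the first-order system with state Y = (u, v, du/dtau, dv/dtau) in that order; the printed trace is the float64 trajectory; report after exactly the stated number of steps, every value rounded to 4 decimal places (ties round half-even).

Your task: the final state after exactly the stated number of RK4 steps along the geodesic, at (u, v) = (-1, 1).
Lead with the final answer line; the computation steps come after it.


Answer: u = -1.1217, v = 0.8052, du/dtau = -0.4775, dv/dtau = -0.4684

f(Y) = (du/dtau, dv/dtau, -Gamma^u_ij Y'^i Y'^j, -Gamma^v_ij Y'^i Y'^j) with the Gammas evaluated at the stage position; h = 0.200000; intermediate values shown to 6 dp
step 0: u = -1.0000, v = 1.0000, du/dtau = -0.1250, dv/dtau = -0.5000
step 1:
  k1: at (u, v) = (-1.000000, 1.000000), (du/dtau, dv/dtau) = (-0.125000, -0.500000); Gamma_uuu = 0.000000, Gamma_uuv = 0.000000, Gamma_uvv = 3.666667, Gamma_vuu = 0.000000, Gamma_vuv = -0.272727, Gamma_vvv = 0.000000; k1 = (-0.125000, -0.500000, -0.916667, 0.034091)
  k2: at (u, v) = (-1.012500, 0.950000), (du/dtau, dv/dtau) = (-0.216667, -0.496591); Gamma_uuu = 0.000000, Gamma_uuv = 0.000000, Gamma_uvv = 3.679167, Gamma_vuu = 0.000000, Gamma_vuv = -0.271801, Gamma_vvv = 0.000000; k2 = (-0.216667, -0.496591, -0.907292, 0.058489)
  k3: at (u, v) = (-1.021667, 0.950341), (du/dtau, dv/dtau) = (-0.215729, -0.494151); Gamma_uuu = 0.000000, Gamma_uuv = 0.000000, Gamma_uvv = 3.688333, Gamma_vuu = 0.000000, Gamma_vuv = -0.271125, Gamma_vvv = 0.000000; k3 = (-0.215729, -0.494151, -0.900637, 0.057805)
  k4: at (u, v) = (-1.043146, 0.901170), (du/dtau, dv/dtau) = (-0.305127, -0.488439); Gamma_uuu = 0.000000, Gamma_uuv = 0.000000, Gamma_uvv = 3.709813, Gamma_vuu = 0.000000, Gamma_vuv = -0.269555, Gamma_vvv = 0.000000; k4 = (-0.305127, -0.488439, -0.885060, 0.080347)
  Y <- Y + (h/6)(k1 + 2k2 + 2k3 + k4): u = -1.0432, v = 0.9010, du/dtau = -0.3056, dv/dtau = -0.4884
step 2:
  k1: at (u, v) = (-1.043164, 0.901003), (du/dtau, dv/dtau) = (-0.305586, -0.488432); Gamma_uuu = 0.000000, Gamma_uuv = 0.000000, Gamma_uvv = 3.709831, Gamma_vuu = 0.000000, Gamma_vuv = -0.269554, Gamma_vvv = 0.000000; k1 = (-0.305586, -0.488432, -0.885040, 0.080466)
  k2: at (u, v) = (-1.073723, 0.852159), (du/dtau, dv/dtau) = (-0.394090, -0.480386); Gamma_uuu = 0.000000, Gamma_uuv = 0.000000, Gamma_uvv = 3.740389, Gamma_vuu = 0.000000, Gamma_vuv = -0.267352, Gamma_vvv = 0.000000; k2 = (-0.394090, -0.480386, -0.863172, 0.101228)
  k3: at (u, v) = (-1.082573, 0.852964), (du/dtau, dv/dtau) = (-0.391903, -0.478310); Gamma_uuu = 0.000000, Gamma_uuv = 0.000000, Gamma_uvv = 3.749240, Gamma_vuu = 0.000000, Gamma_vuv = -0.266721, Gamma_vvv = 0.000000; k3 = (-0.391903, -0.478310, -0.857752, 0.099994)
  k4: at (u, v) = (-1.121545, 0.805341), (du/dtau, dv/dtau) = (-0.477136, -0.468434); Gamma_uuu = 0.000000, Gamma_uuv = 0.000000, Gamma_uvv = 3.788211, Gamma_vuu = 0.000000, Gamma_vuv = -0.263977, Gamma_vvv = 0.000000; k4 = (-0.477136, -0.468434, -0.831247, 0.118001)
  Y <- Y + (h/6)(k1 + 2k2 + 2k3 + k4): u = -1.1217, v = 0.8052, du/dtau = -0.4775, dv/dtau = -0.4684


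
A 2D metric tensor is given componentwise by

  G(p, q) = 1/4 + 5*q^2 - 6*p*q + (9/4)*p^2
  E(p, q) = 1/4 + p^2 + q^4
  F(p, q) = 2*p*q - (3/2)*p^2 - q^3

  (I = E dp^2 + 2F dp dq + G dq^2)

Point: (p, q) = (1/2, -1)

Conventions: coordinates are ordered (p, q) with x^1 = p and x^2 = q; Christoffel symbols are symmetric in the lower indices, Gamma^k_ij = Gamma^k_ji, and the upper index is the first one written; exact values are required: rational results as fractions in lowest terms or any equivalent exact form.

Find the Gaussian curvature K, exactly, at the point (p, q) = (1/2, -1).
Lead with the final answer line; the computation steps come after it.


Answer: K = -7744/77841

E = 3/2, F = -3/8, G = 141/16, EG - F^2 = 837/64 at the point
E_p = 1, E_q = -4, F_p = -7/2, F_q = -2, G_p = 33/4, G_q = -13
E_qq = 12, F_pq = 2, G_pp = 9/2
By Brioschi, K is (det M1 - det M2) divided by (EG - F^2) squared.
M1 = [[-E_qq/2 + F_pq - G_pp/2, E_p/2, F_p - E_q/2], [F_q - G_p/2, E, F], [G_q/2, F, G]] = [[-25/4, 1/2, -3/2], [-49/8, 3/2, -3/8], [-13/2, -3/8, 141/16]]; det M1 = -9165/128
M2 = [[0, E_q/2, G_p/2], [E_q/2, E, F], [G_p/2, F, G]] = [[0, -2, 33/8], [-2, 3/2, -3/8], [33/8, -3/8, 141/16]]; det M2 = -6987/128
det M1 - det M2 = -1089/64; K = -1089/64 / (837/64)^2 = -7744/77841


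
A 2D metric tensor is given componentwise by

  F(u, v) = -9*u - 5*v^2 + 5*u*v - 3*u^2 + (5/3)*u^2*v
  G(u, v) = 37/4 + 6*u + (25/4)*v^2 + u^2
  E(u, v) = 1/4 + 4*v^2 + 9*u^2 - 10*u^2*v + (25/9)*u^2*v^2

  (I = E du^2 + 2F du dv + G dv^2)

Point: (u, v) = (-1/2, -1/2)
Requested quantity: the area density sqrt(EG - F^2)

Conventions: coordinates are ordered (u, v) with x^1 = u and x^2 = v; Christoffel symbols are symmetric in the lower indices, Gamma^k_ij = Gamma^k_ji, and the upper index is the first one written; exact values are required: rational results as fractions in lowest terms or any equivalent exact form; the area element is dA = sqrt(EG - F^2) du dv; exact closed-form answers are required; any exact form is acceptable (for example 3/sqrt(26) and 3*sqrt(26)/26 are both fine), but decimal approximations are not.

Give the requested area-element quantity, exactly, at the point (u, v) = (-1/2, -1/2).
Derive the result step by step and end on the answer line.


E = 709/144, F = 85/24, G = 129/16; EG - F^2 = 62561/2304

Answer: sqrt(EG - F^2) = sqrt(62561)/48


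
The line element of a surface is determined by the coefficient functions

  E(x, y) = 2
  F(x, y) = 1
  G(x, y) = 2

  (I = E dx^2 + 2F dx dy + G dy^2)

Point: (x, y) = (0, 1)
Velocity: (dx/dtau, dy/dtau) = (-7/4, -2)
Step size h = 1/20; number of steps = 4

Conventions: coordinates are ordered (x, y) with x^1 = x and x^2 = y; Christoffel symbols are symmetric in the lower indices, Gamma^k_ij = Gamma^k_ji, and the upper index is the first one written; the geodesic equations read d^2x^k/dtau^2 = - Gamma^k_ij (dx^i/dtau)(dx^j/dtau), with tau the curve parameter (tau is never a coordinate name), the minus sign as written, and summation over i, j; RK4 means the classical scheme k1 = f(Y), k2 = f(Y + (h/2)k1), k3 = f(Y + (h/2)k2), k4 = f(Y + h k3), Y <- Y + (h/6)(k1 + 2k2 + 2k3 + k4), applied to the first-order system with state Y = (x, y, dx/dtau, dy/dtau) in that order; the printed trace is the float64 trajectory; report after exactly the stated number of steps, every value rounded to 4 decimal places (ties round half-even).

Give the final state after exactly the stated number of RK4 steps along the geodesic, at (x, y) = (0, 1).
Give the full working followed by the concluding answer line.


f(Y) = (dx/dtau, dy/dtau, -Gamma^x_ij Y'^i Y'^j, -Gamma^y_ij Y'^i Y'^j) with the Gammas evaluated at the stage position; h = 0.050000; intermediate values shown to 6 dp
step 0: x = 0.0000, y = 1.0000, dx/dtau = -1.7500, dy/dtau = -2.0000
step 1:
  k1: at (x, y) = (0.000000, 1.000000), (dx/dtau, dy/dtau) = (-1.750000, -2.000000); Gamma_xxx = 0.000000, Gamma_xxy = 0.000000, Gamma_xyy = 0.000000, Gamma_yxx = 0.000000, Gamma_yxy = 0.000000, Gamma_yyy = 0.000000; k1 = (-1.750000, -2.000000, 0.000000, 0.000000)
  k2: at (x, y) = (-0.043750, 0.950000), (dx/dtau, dy/dtau) = (-1.750000, -2.000000); Gamma_xxx = 0.000000, Gamma_xxy = 0.000000, Gamma_xyy = 0.000000, Gamma_yxx = 0.000000, Gamma_yxy = 0.000000, Gamma_yyy = 0.000000; k2 = (-1.750000, -2.000000, 0.000000, 0.000000)
  k3: at (x, y) = (-0.043750, 0.950000), (dx/dtau, dy/dtau) = (-1.750000, -2.000000); Gamma_xxx = 0.000000, Gamma_xxy = 0.000000, Gamma_xyy = 0.000000, Gamma_yxx = 0.000000, Gamma_yxy = 0.000000, Gamma_yyy = 0.000000; k3 = (-1.750000, -2.000000, 0.000000, 0.000000)
  k4: at (x, y) = (-0.087500, 0.900000), (dx/dtau, dy/dtau) = (-1.750000, -2.000000); Gamma_xxx = 0.000000, Gamma_xxy = 0.000000, Gamma_xyy = 0.000000, Gamma_yxx = 0.000000, Gamma_yxy = 0.000000, Gamma_yyy = 0.000000; k4 = (-1.750000, -2.000000, 0.000000, 0.000000)
  Y <- Y + (h/6)(k1 + 2k2 + 2k3 + k4): x = -0.0875, y = 0.9000, dx/dtau = -1.7500, dy/dtau = -2.0000
step 2:
  k1: at (x, y) = (-0.087500, 0.900000), (dx/dtau, dy/dtau) = (-1.750000, -2.000000); Gamma_xxx = 0.000000, Gamma_xxy = 0.000000, Gamma_xyy = 0.000000, Gamma_yxx = 0.000000, Gamma_yxy = 0.000000, Gamma_yyy = 0.000000; k1 = (-1.750000, -2.000000, 0.000000, 0.000000)
  k2: at (x, y) = (-0.131250, 0.850000), (dx/dtau, dy/dtau) = (-1.750000, -2.000000); Gamma_xxx = 0.000000, Gamma_xxy = 0.000000, Gamma_xyy = 0.000000, Gamma_yxx = 0.000000, Gamma_yxy = 0.000000, Gamma_yyy = 0.000000; k2 = (-1.750000, -2.000000, 0.000000, 0.000000)
  k3: at (x, y) = (-0.131250, 0.850000), (dx/dtau, dy/dtau) = (-1.750000, -2.000000); Gamma_xxx = 0.000000, Gamma_xxy = 0.000000, Gamma_xyy = 0.000000, Gamma_yxx = 0.000000, Gamma_yxy = 0.000000, Gamma_yyy = 0.000000; k3 = (-1.750000, -2.000000, 0.000000, 0.000000)
  k4: at (x, y) = (-0.175000, 0.800000), (dx/dtau, dy/dtau) = (-1.750000, -2.000000); Gamma_xxx = 0.000000, Gamma_xxy = 0.000000, Gamma_xyy = 0.000000, Gamma_yxx = 0.000000, Gamma_yxy = 0.000000, Gamma_yyy = 0.000000; k4 = (-1.750000, -2.000000, 0.000000, 0.000000)
  Y <- Y + (h/6)(k1 + 2k2 + 2k3 + k4): x = -0.1750, y = 0.8000, dx/dtau = -1.7500, dy/dtau = -2.0000
step 3:
  k1: at (x, y) = (-0.175000, 0.800000), (dx/dtau, dy/dtau) = (-1.750000, -2.000000); Gamma_xxx = 0.000000, Gamma_xxy = 0.000000, Gamma_xyy = 0.000000, Gamma_yxx = 0.000000, Gamma_yxy = 0.000000, Gamma_yyy = 0.000000; k1 = (-1.750000, -2.000000, 0.000000, 0.000000)
  k2: at (x, y) = (-0.218750, 0.750000), (dx/dtau, dy/dtau) = (-1.750000, -2.000000); Gamma_xxx = 0.000000, Gamma_xxy = 0.000000, Gamma_xyy = 0.000000, Gamma_yxx = 0.000000, Gamma_yxy = 0.000000, Gamma_yyy = 0.000000; k2 = (-1.750000, -2.000000, 0.000000, 0.000000)
  k3: at (x, y) = (-0.218750, 0.750000), (dx/dtau, dy/dtau) = (-1.750000, -2.000000); Gamma_xxx = 0.000000, Gamma_xxy = 0.000000, Gamma_xyy = 0.000000, Gamma_yxx = 0.000000, Gamma_yxy = 0.000000, Gamma_yyy = 0.000000; k3 = (-1.750000, -2.000000, 0.000000, 0.000000)
  k4: at (x, y) = (-0.262500, 0.700000), (dx/dtau, dy/dtau) = (-1.750000, -2.000000); Gamma_xxx = 0.000000, Gamma_xxy = 0.000000, Gamma_xyy = 0.000000, Gamma_yxx = 0.000000, Gamma_yxy = 0.000000, Gamma_yyy = 0.000000; k4 = (-1.750000, -2.000000, 0.000000, 0.000000)
  Y <- Y + (h/6)(k1 + 2k2 + 2k3 + k4): x = -0.2625, y = 0.7000, dx/dtau = -1.7500, dy/dtau = -2.0000
step 4:
  k1: at (x, y) = (-0.262500, 0.700000), (dx/dtau, dy/dtau) = (-1.750000, -2.000000); Gamma_xxx = 0.000000, Gamma_xxy = 0.000000, Gamma_xyy = 0.000000, Gamma_yxx = 0.000000, Gamma_yxy = 0.000000, Gamma_yyy = 0.000000; k1 = (-1.750000, -2.000000, 0.000000, 0.000000)
  k2: at (x, y) = (-0.306250, 0.650000), (dx/dtau, dy/dtau) = (-1.750000, -2.000000); Gamma_xxx = 0.000000, Gamma_xxy = 0.000000, Gamma_xyy = 0.000000, Gamma_yxx = 0.000000, Gamma_yxy = 0.000000, Gamma_yyy = 0.000000; k2 = (-1.750000, -2.000000, 0.000000, 0.000000)
  k3: at (x, y) = (-0.306250, 0.650000), (dx/dtau, dy/dtau) = (-1.750000, -2.000000); Gamma_xxx = 0.000000, Gamma_xxy = 0.000000, Gamma_xyy = 0.000000, Gamma_yxx = 0.000000, Gamma_yxy = 0.000000, Gamma_yyy = 0.000000; k3 = (-1.750000, -2.000000, 0.000000, 0.000000)
  k4: at (x, y) = (-0.350000, 0.600000), (dx/dtau, dy/dtau) = (-1.750000, -2.000000); Gamma_xxx = 0.000000, Gamma_xxy = 0.000000, Gamma_xyy = 0.000000, Gamma_yxx = 0.000000, Gamma_yxy = 0.000000, Gamma_yyy = 0.000000; k4 = (-1.750000, -2.000000, 0.000000, 0.000000)
  Y <- Y + (h/6)(k1 + 2k2 + 2k3 + k4): x = -0.3500, y = 0.6000, dx/dtau = -1.7500, dy/dtau = -2.0000

Answer: x = -0.3500, y = 0.6000, dx/dtau = -1.7500, dy/dtau = -2.0000
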